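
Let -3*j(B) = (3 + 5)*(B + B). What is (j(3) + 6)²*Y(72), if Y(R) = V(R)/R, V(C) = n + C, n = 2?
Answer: 925/9 ≈ 102.78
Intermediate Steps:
V(C) = 2 + C
Y(R) = (2 + R)/R
j(B) = -16*B/3 (j(B) = -(3 + 5)*(B + B)/3 = -8*2*B/3 = -16*B/3)
(j(3) + 6)²*Y(72) = (-16/3*3 + 6)²*((2 + 72)/72) = (-16 + 6)²*((1/72)*74) = (-10)²*(37/36) = 100*(37/36) = 925/9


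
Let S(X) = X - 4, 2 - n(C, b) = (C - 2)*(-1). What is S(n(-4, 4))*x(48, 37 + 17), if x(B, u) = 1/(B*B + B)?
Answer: -1/294 ≈ -0.0034014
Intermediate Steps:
n(C, b) = C (n(C, b) = 2 - (C - 2)*(-1) = 2 - (-2 + C)*(-1) = 2 - (2 - C) = 2 + (-2 + C) = C)
S(X) = -4 + X
x(B, u) = 1/(B + B²) (x(B, u) = 1/(B² + B) = 1/(B + B²))
S(n(-4, 4))*x(48, 37 + 17) = (-4 - 4)*(1/(48*(1 + 48))) = -1/(6*49) = -8*1/2352 = -1/294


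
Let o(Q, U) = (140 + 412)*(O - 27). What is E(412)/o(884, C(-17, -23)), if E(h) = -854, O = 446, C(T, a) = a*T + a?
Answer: -427/115644 ≈ -0.0036924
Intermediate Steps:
C(T, a) = a + T*a (C(T, a) = T*a + a = a + T*a)
o(Q, U) = 231288 (o(Q, U) = (140 + 412)*(446 - 27) = 552*419 = 231288)
E(412)/o(884, C(-17, -23)) = -854/231288 = -854*1/231288 = -427/115644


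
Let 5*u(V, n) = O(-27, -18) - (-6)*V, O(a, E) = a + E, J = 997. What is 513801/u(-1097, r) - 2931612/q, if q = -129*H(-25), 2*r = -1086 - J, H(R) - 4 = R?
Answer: -2931914141/1994727 ≈ -1469.8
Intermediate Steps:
H(R) = 4 + R
r = -2083/2 (r = (-1086 - 1*997)/2 = (-1086 - 997)/2 = (½)*(-2083) = -2083/2 ≈ -1041.5)
O(a, E) = E + a
q = 2709 (q = -129*(4 - 25) = -129*(-21) = 2709)
u(V, n) = -9 + 6*V/5 (u(V, n) = ((-18 - 27) - (-6)*V)/5 = (-45 + 6*V)/5 = -9 + 6*V/5)
513801/u(-1097, r) - 2931612/q = 513801/(-9 + (6/5)*(-1097)) - 2931612/2709 = 513801/(-9 - 6582/5) - 2931612*1/2709 = 513801/(-6627/5) - 977204/903 = 513801*(-5/6627) - 977204/903 = -856335/2209 - 977204/903 = -2931914141/1994727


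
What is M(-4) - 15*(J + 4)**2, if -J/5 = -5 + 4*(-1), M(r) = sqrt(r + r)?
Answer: -36015 + 2*I*sqrt(2) ≈ -36015.0 + 2.8284*I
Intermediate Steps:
M(r) = sqrt(2)*sqrt(r) (M(r) = sqrt(2*r) = sqrt(2)*sqrt(r))
J = 45 (J = -5*(-5 + 4*(-1)) = -5*(-5 - 4) = -5*(-9) = 45)
M(-4) - 15*(J + 4)**2 = sqrt(2)*sqrt(-4) - 15*(45 + 4)**2 = sqrt(2)*(2*I) - 15*49**2 = 2*I*sqrt(2) - 15*2401 = 2*I*sqrt(2) - 36015 = -36015 + 2*I*sqrt(2)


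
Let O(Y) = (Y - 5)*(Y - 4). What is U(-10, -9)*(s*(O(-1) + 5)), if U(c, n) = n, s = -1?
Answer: 315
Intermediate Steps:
O(Y) = (-5 + Y)*(-4 + Y)
U(-10, -9)*(s*(O(-1) + 5)) = -(-9)*((20 + (-1)**2 - 9*(-1)) + 5) = -(-9)*((20 + 1 + 9) + 5) = -(-9)*(30 + 5) = -(-9)*35 = -9*(-35) = 315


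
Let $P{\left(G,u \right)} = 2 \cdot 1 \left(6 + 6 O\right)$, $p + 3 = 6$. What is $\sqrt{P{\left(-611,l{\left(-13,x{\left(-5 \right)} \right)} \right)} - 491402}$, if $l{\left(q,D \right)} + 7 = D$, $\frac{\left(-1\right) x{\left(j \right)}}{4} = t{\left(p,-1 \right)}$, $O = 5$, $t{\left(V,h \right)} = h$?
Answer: $i \sqrt{491330} \approx 700.95 i$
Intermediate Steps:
$p = 3$ ($p = -3 + 6 = 3$)
$x{\left(j \right)} = 4$ ($x{\left(j \right)} = \left(-4\right) \left(-1\right) = 4$)
$l{\left(q,D \right)} = -7 + D$
$P{\left(G,u \right)} = 72$ ($P{\left(G,u \right)} = 2 \cdot 1 \left(6 + 6 \cdot 5\right) = 2 \left(6 + 30\right) = 2 \cdot 36 = 72$)
$\sqrt{P{\left(-611,l{\left(-13,x{\left(-5 \right)} \right)} \right)} - 491402} = \sqrt{72 - 491402} = \sqrt{-491330} = i \sqrt{491330}$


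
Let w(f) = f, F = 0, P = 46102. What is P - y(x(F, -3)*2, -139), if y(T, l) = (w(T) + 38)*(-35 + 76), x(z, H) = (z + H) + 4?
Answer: 44462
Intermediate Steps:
x(z, H) = 4 + H + z (x(z, H) = (H + z) + 4 = 4 + H + z)
y(T, l) = 1558 + 41*T (y(T, l) = (T + 38)*(-35 + 76) = (38 + T)*41 = 1558 + 41*T)
P - y(x(F, -3)*2, -139) = 46102 - (1558 + 41*((4 - 3 + 0)*2)) = 46102 - (1558 + 41*(1*2)) = 46102 - (1558 + 41*2) = 46102 - (1558 + 82) = 46102 - 1*1640 = 46102 - 1640 = 44462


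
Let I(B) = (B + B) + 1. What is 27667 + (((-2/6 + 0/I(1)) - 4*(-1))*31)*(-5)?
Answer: 81296/3 ≈ 27099.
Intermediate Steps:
I(B) = 1 + 2*B (I(B) = 2*B + 1 = 1 + 2*B)
27667 + (((-2/6 + 0/I(1)) - 4*(-1))*31)*(-5) = 27667 + (((-2/6 + 0/(1 + 2*1)) - 4*(-1))*31)*(-5) = 27667 + (((-2*⅙ + 0/(1 + 2)) + 4)*31)*(-5) = 27667 + (((-⅓ + 0/3) + 4)*31)*(-5) = 27667 + (((-⅓ + 0*(⅓)) + 4)*31)*(-5) = 27667 + (((-⅓ + 0) + 4)*31)*(-5) = 27667 + ((-⅓ + 4)*31)*(-5) = 27667 + ((11/3)*31)*(-5) = 27667 + (341/3)*(-5) = 27667 - 1705/3 = 81296/3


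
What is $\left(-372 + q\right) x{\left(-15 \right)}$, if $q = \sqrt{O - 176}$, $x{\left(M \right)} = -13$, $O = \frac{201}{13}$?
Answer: $4836 - i \sqrt{27131} \approx 4836.0 - 164.71 i$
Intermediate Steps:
$O = \frac{201}{13}$ ($O = 201 \cdot \frac{1}{13} = \frac{201}{13} \approx 15.462$)
$q = \frac{i \sqrt{27131}}{13}$ ($q = \sqrt{\frac{201}{13} - 176} = \sqrt{- \frac{2087}{13}} = \frac{i \sqrt{27131}}{13} \approx 12.67 i$)
$\left(-372 + q\right) x{\left(-15 \right)} = \left(-372 + \frac{i \sqrt{27131}}{13}\right) \left(-13\right) = 4836 - i \sqrt{27131}$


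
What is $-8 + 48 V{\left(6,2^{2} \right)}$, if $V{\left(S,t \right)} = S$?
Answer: $280$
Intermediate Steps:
$-8 + 48 V{\left(6,2^{2} \right)} = -8 + 48 \cdot 6 = -8 + 288 = 280$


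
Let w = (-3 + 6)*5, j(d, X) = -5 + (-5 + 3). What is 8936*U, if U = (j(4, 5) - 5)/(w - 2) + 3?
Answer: 241272/13 ≈ 18559.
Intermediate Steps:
j(d, X) = -7 (j(d, X) = -5 - 2 = -7)
w = 15 (w = 3*5 = 15)
U = 27/13 (U = (-7 - 5)/(15 - 2) + 3 = -12/13 + 3 = 27/13 ≈ 2.0769)
8936*U = 8936*(27/13) = 241272/13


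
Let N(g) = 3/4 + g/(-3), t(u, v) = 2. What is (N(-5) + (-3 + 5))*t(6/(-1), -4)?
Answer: 53/6 ≈ 8.8333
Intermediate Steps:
N(g) = 3/4 - g/3 (N(g) = 3*(1/4) + g*(-1/3) = 3/4 - g/3)
(N(-5) + (-3 + 5))*t(6/(-1), -4) = ((3/4 - 1/3*(-5)) + (-3 + 5))*2 = ((3/4 + 5/3) + 2)*2 = (29/12 + 2)*2 = (53/12)*2 = 53/6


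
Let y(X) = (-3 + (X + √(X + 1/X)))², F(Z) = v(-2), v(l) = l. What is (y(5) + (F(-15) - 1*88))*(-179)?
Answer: 72316/5 - 716*√130/5 ≈ 12830.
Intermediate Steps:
F(Z) = -2
y(X) = (-3 + X + √(X + 1/X))² (y(X) = (-3 + (X + √(X + 1/X)))² = (-3 + X + √(X + 1/X))²)
(y(5) + (F(-15) - 1*88))*(-179) = ((-3 + 5 + √(5 + 1/5))² + (-2 - 1*88))*(-179) = ((-3 + 5 + √(5 + ⅕))² + (-2 - 88))*(-179) = ((-3 + 5 + √(26/5))² - 90)*(-179) = ((-3 + 5 + √130/5)² - 90)*(-179) = ((2 + √130/5)² - 90)*(-179) = (-90 + (2 + √130/5)²)*(-179) = 16110 - 179*(2 + √130/5)²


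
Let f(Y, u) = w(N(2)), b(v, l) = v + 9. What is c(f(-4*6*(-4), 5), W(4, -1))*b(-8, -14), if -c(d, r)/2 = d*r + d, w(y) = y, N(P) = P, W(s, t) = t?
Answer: 0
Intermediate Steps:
b(v, l) = 9 + v
f(Y, u) = 2
c(d, r) = -2*d - 2*d*r (c(d, r) = -2*(d*r + d) = -2*(d + d*r) = -2*d - 2*d*r)
c(f(-4*6*(-4), 5), W(4, -1))*b(-8, -14) = (-2*2*(1 - 1))*(9 - 8) = -2*2*0*1 = 0*1 = 0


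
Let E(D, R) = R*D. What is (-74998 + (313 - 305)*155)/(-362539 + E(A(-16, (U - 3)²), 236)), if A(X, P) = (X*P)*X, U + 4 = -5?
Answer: -73758/8337365 ≈ -0.0088467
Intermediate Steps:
U = -9 (U = -4 - 5 = -9)
A(X, P) = P*X² (A(X, P) = (P*X)*X = P*X²)
E(D, R) = D*R
(-74998 + (313 - 305)*155)/(-362539 + E(A(-16, (U - 3)²), 236)) = (-74998 + (313 - 305)*155)/(-362539 + ((-9 - 3)²*(-16)²)*236) = (-74998 + 8*155)/(-362539 + ((-12)²*256)*236) = (-74998 + 1240)/(-362539 + (144*256)*236) = -73758/(-362539 + 36864*236) = -73758/(-362539 + 8699904) = -73758/8337365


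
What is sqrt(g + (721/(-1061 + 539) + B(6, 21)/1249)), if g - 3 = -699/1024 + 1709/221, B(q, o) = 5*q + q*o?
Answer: sqrt(5193243791692865597)/768464736 ≈ 2.9655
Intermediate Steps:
B(q, o) = 5*q + o*q
g = 2274449/226304 (g = 3 + (-699/1024 + 1709/221) = 3 + 1595537/226304 = 2274449/226304 ≈ 10.050)
sqrt(g + (721/(-1061 + 539) + B(6, 21)/1249)) = sqrt(2274449/226304 + (721/(-1061 + 539) + (6*(5 + 21))/1249)) = sqrt(2274449/226304 + (721/(-522) + (6*26)*(1/1249))) = sqrt(2274449/226304 + (721*(-1/522) + 156*(1/1249))) = sqrt(2274449/226304 + (-721/522 + 156/1249)) = sqrt(2274449/226304 - 819097/651978) = sqrt(648762891317/73772614656) = sqrt(5193243791692865597)/768464736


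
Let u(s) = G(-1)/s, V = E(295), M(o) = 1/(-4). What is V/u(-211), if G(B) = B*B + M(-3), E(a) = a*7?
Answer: -1742860/3 ≈ -5.8095e+5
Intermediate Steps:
M(o) = -¼
E(a) = 7*a
V = 2065 (V = 7*295 = 2065)
G(B) = -¼ + B² (G(B) = B*B - ¼ = B² - ¼ = -¼ + B²)
u(s) = 3/(4*s) (u(s) = (-¼ + (-1)²)/s = (-¼ + 1)/s = 3/(4*s))
V/u(-211) = 2065/(((¾)/(-211))) = 2065/(((¾)*(-1/211))) = 2065/(-3/844) = 2065*(-844/3) = -1742860/3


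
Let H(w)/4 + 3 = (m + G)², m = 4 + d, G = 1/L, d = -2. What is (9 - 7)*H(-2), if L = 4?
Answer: 33/2 ≈ 16.500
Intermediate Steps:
G = ¼ (G = 1/4 = ¼ ≈ 0.25000)
m = 2 (m = 4 - 2 = 2)
H(w) = 33/4 (H(w) = -12 + 4*(2 + ¼)² = -12 + 4*(9/4)² = -12 + 4*(81/16) = -12 + 81/4 = 33/4)
(9 - 7)*H(-2) = (9 - 7)*(33/4) = 2*(33/4) = 33/2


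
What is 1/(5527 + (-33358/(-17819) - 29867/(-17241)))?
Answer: 307217379/1699097779084 ≈ 0.00018081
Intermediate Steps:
1/(5527 + (-33358/(-17819) - 29867/(-17241))) = 1/(5527 + (-33358*(-1/17819) - 29867*(-1/17241))) = 1/(5527 + (33358/17819 + 29867/17241)) = 1/(5527 + 1107325351/307217379) = 1/(1699097779084/307217379) = 307217379/1699097779084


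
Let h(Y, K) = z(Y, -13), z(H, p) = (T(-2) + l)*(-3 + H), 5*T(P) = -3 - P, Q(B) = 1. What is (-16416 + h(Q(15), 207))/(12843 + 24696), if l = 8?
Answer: -27386/62565 ≈ -0.43772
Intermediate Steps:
T(P) = -⅗ - P/5 (T(P) = (-3 - P)/5 = -⅗ - P/5)
z(H, p) = -117/5 + 39*H/5 (z(H, p) = ((-⅗ - ⅕*(-2)) + 8)*(-3 + H) = ((-⅗ + ⅖) + 8)*(-3 + H) = (-⅕ + 8)*(-3 + H) = 39*(-3 + H)/5 = -117/5 + 39*H/5)
h(Y, K) = -117/5 + 39*Y/5
(-16416 + h(Q(15), 207))/(12843 + 24696) = (-16416 + (-117/5 + (39/5)*1))/(12843 + 24696) = (-16416 + (-117/5 + 39/5))/37539 = (-16416 - 78/5)*(1/37539) = -82158/5*1/37539 = -27386/62565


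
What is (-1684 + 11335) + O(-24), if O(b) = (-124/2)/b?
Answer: 115843/12 ≈ 9653.6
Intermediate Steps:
O(b) = -62/b (O(b) = (-124*1/2)/b = -62/b)
(-1684 + 11335) + O(-24) = (-1684 + 11335) - 62/(-24) = 9651 - 62*(-1/24) = 9651 + 31/12 = 115843/12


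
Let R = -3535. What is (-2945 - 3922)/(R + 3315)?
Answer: 6867/220 ≈ 31.214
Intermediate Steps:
(-2945 - 3922)/(R + 3315) = (-2945 - 3922)/(-3535 + 3315) = -6867/(-220) = -6867*(-1/220) = 6867/220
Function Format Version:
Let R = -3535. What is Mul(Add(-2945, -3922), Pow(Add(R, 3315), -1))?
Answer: Rational(6867, 220) ≈ 31.214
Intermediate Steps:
Mul(Add(-2945, -3922), Pow(Add(R, 3315), -1)) = Mul(Add(-2945, -3922), Pow(Add(-3535, 3315), -1)) = Mul(-6867, Pow(-220, -1)) = Mul(-6867, Rational(-1, 220)) = Rational(6867, 220)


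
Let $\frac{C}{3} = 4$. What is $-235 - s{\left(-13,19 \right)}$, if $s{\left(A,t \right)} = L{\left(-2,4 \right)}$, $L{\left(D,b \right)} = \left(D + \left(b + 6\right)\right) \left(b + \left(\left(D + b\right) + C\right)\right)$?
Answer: $-379$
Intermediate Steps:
$C = 12$ ($C = 3 \cdot 4 = 12$)
$L{\left(D,b \right)} = \left(6 + D + b\right) \left(12 + D + 2 b\right)$ ($L{\left(D,b \right)} = \left(D + \left(b + 6\right)\right) \left(b + \left(\left(D + b\right) + 12\right)\right) = \left(D + \left(6 + b\right)\right) \left(b + \left(12 + D + b\right)\right) = \left(6 + D + b\right) \left(12 + D + 2 b\right)$)
$s{\left(A,t \right)} = 144$ ($s{\left(A,t \right)} = 72 + \left(-2\right)^{2} + 2 \cdot 4^{2} + 18 \left(-2\right) + 24 \cdot 4 + 3 \left(-2\right) 4 = 72 + 4 + 2 \cdot 16 - 36 + 96 - 24 = 72 + 4 + 32 - 36 + 96 - 24 = 144$)
$-235 - s{\left(-13,19 \right)} = -235 - 144 = -379$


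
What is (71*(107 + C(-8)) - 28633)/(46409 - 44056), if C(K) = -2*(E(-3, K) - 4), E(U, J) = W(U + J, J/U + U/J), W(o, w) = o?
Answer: -18906/2353 ≈ -8.0349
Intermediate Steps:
E(U, J) = J + U (E(U, J) = U + J = J + U)
C(K) = 14 - 2*K (C(K) = -2*((K - 3) - 4) = -2*((-3 + K) - 4) = -2*(-7 + K) = 14 - 2*K)
(71*(107 + C(-8)) - 28633)/(46409 - 44056) = (71*(107 + (14 - 2*(-8))) - 28633)/(46409 - 44056) = (71*(107 + (14 + 16)) - 28633)/2353 = (71*(107 + 30) - 28633)*(1/2353) = (71*137 - 28633)*(1/2353) = (9727 - 28633)*(1/2353) = -18906*1/2353 = -18906/2353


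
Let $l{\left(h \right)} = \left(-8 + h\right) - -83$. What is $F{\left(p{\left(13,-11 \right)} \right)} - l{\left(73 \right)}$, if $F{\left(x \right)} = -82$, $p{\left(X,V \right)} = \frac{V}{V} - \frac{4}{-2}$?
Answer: $-230$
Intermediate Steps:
$p{\left(X,V \right)} = 3$ ($p{\left(X,V \right)} = 1 - -2 = 1 + 2 = 3$)
$l{\left(h \right)} = 75 + h$ ($l{\left(h \right)} = \left(-8 + h\right) + 83 = 75 + h$)
$F{\left(p{\left(13,-11 \right)} \right)} - l{\left(73 \right)} = -82 - \left(75 + 73\right) = -82 - 148 = -230$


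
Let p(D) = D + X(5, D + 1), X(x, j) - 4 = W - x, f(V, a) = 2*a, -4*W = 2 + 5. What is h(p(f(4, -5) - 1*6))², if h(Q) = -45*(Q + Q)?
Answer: 11390625/4 ≈ 2.8477e+6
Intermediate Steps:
W = -7/4 (W = -(2 + 5)/4 = -¼*7 = -7/4 ≈ -1.7500)
X(x, j) = 9/4 - x (X(x, j) = 4 + (-7/4 - x) = 9/4 - x)
p(D) = -11/4 + D (p(D) = D + (9/4 - 1*5) = D + (9/4 - 5) = D - 11/4 = -11/4 + D)
h(Q) = -90*Q
h(p(f(4, -5) - 1*6))² = (-90*(-11/4 + (2*(-5) - 1*6)))² = (-90*(-11/4 + (-10 - 6)))² = (-90*(-11/4 - 16))² = (-90*(-75/4))² = (3375/2)² = 11390625/4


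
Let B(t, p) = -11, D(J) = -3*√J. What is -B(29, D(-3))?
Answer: 11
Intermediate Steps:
-B(29, D(-3)) = -1*(-11) = 11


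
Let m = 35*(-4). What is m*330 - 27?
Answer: -46227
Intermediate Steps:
m = -140
m*330 - 27 = -140*330 - 27 = -46200 - 27 = -46227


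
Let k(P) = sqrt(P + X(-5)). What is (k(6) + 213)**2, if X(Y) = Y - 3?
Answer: (213 + I*sqrt(2))**2 ≈ 45367.0 + 602.5*I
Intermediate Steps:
X(Y) = -3 + Y
k(P) = sqrt(-8 + P) (k(P) = sqrt(P + (-3 - 5)) = sqrt(P - 8) = sqrt(-8 + P))
(k(6) + 213)**2 = (sqrt(-8 + 6) + 213)**2 = (sqrt(-2) + 213)**2 = (I*sqrt(2) + 213)**2 = (213 + I*sqrt(2))**2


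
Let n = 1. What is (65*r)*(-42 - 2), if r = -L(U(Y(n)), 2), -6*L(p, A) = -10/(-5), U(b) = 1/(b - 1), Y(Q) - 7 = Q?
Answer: -2860/3 ≈ -953.33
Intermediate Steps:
Y(Q) = 7 + Q
U(b) = 1/(-1 + b)
L(p, A) = -⅓ (L(p, A) = -(-5)/(3*(-5)) = -(-5)*(-1)/(3*5) = -⅙*2 = -⅓)
r = ⅓ (r = -1*(-⅓) = ⅓ ≈ 0.33333)
(65*r)*(-42 - 2) = (65*(⅓))*(-42 - 2) = (65/3)*(-44) = -2860/3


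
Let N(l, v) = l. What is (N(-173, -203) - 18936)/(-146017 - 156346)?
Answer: 19109/302363 ≈ 0.063199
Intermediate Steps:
(N(-173, -203) - 18936)/(-146017 - 156346) = (-173 - 18936)/(-146017 - 156346) = -19109/(-302363) = -19109*(-1/302363) = 19109/302363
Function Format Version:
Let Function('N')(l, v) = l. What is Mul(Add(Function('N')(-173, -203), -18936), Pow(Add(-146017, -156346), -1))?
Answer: Rational(19109, 302363) ≈ 0.063199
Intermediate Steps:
Mul(Add(Function('N')(-173, -203), -18936), Pow(Add(-146017, -156346), -1)) = Mul(Add(-173, -18936), Pow(Add(-146017, -156346), -1)) = Mul(-19109, Pow(-302363, -1)) = Mul(-19109, Rational(-1, 302363)) = Rational(19109, 302363)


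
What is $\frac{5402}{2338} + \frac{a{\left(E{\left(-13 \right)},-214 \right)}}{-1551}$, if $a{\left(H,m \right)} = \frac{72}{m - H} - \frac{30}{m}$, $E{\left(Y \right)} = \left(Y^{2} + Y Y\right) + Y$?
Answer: $\frac{11505058454}{4979429147} \approx 2.3105$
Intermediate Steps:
$E{\left(Y \right)} = Y + 2 Y^{2}$ ($E{\left(Y \right)} = \left(Y^{2} + Y^{2}\right) + Y = 2 Y^{2} + Y = Y + 2 Y^{2}$)
$a{\left(H,m \right)} = - \frac{30}{m} + \frac{72}{m - H}$
$\frac{5402}{2338} + \frac{a{\left(E{\left(-13 \right)},-214 \right)}}{-1551} = \frac{5402}{2338} + \frac{6 \frac{1}{-214} \frac{1}{-214 - - 13 \left(1 + 2 \left(-13\right)\right)} \left(5 \left(- 13 \left(1 + 2 \left(-13\right)\right)\right) + 7 \left(-214\right)\right)}{-1551} = 5402 \cdot \frac{1}{2338} + 6 \left(- \frac{1}{214}\right) \frac{1}{-214 - - 13 \left(1 - 26\right)} \left(5 \left(- 13 \left(1 - 26\right)\right) - 1498\right) \left(- \frac{1}{1551}\right) = \frac{2701}{1169} + 6 \left(- \frac{1}{214}\right) \frac{1}{-214 - \left(-13\right) \left(-25\right)} \left(5 \left(\left(-13\right) \left(-25\right)\right) - 1498\right) \left(- \frac{1}{1551}\right) = \frac{2701}{1169} + 6 \left(- \frac{1}{214}\right) \frac{1}{-214 - 325} \left(5 \cdot 325 - 1498\right) \left(- \frac{1}{1551}\right) = \frac{2701}{1169} + 6 \left(- \frac{1}{214}\right) \frac{1}{-214 - 325} \left(1625 - 1498\right) \left(- \frac{1}{1551}\right) = \frac{2701}{1169} + 6 \left(- \frac{1}{214}\right) \frac{1}{-539} \cdot 127 \left(- \frac{1}{1551}\right) = \frac{2701}{1169} + 6 \left(- \frac{1}{214}\right) \left(- \frac{1}{539}\right) 127 \left(- \frac{1}{1551}\right) = \frac{2701}{1169} + \frac{381}{57673} \left(- \frac{1}{1551}\right) = \frac{2701}{1169} - \frac{127}{29816941} = \frac{11505058454}{4979429147}$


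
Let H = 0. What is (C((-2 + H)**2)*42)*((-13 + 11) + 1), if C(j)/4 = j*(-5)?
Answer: 3360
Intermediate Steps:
C(j) = -20*j (C(j) = 4*(j*(-5)) = 4*(-5*j) = -20*j)
(C((-2 + H)**2)*42)*((-13 + 11) + 1) = (-20*(-2 + 0)**2*42)*((-13 + 11) + 1) = (-20*(-2)**2*42)*(-2 + 1) = (-20*4*42)*(-1) = -80*42*(-1) = -3360*(-1) = 3360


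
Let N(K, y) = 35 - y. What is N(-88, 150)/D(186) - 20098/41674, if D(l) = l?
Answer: -4265369/3875682 ≈ -1.1005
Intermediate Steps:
N(-88, 150)/D(186) - 20098/41674 = (35 - 1*150)/186 - 20098/41674 = (35 - 150)*(1/186) - 20098*1/41674 = -115*1/186 - 10049/20837 = -115/186 - 10049/20837 = -4265369/3875682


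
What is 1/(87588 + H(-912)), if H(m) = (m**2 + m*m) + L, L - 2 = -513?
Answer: 1/1750565 ≈ 5.7124e-7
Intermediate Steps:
L = -511 (L = 2 - 513 = -511)
H(m) = -511 + 2*m**2 (H(m) = (m**2 + m*m) - 511 = (m**2 + m**2) - 511 = 2*m**2 - 511 = -511 + 2*m**2)
1/(87588 + H(-912)) = 1/(87588 + (-511 + 2*(-912)**2)) = 1/(87588 + (-511 + 2*831744)) = 1/(87588 + (-511 + 1663488)) = 1/(87588 + 1662977) = 1/1750565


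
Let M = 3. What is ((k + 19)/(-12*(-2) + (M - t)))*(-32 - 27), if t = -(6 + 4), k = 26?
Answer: -2655/37 ≈ -71.757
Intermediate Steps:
t = -10 (t = -1*10 = -10)
((k + 19)/(-12*(-2) + (M - t)))*(-32 - 27) = ((26 + 19)/(-12*(-2) + (3 - 1*(-10))))*(-32 - 27) = (45/(24 + (3 + 10)))*(-59) = (45/(24 + 13))*(-59) = (45/37)*(-59) = -2655/37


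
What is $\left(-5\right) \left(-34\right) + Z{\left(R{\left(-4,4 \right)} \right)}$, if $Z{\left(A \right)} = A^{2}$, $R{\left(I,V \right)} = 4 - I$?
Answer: $234$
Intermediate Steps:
$\left(-5\right) \left(-34\right) + Z{\left(R{\left(-4,4 \right)} \right)} = \left(-5\right) \left(-34\right) + \left(4 - -4\right)^{2} = 170 + \left(4 + 4\right)^{2} = 170 + 8^{2} = 170 + 64 = 234$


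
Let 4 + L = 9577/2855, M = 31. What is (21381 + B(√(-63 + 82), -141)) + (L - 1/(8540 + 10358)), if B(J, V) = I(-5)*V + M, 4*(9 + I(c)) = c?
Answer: 2466400869217/107907580 ≈ 22857.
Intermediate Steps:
I(c) = -9 + c/4
B(J, V) = 31 - 41*V/4 (B(J, V) = (-9 + (¼)*(-5))*V + 31 = (-9 - 5/4)*V + 31 = -41*V/4 + 31 = 31 - 41*V/4)
L = -1843/2855 (L = -4 + 9577/2855 = -1843/2855 ≈ -0.64553)
(21381 + B(√(-63 + 82), -141)) + (L - 1/(8540 + 10358)) = (21381 + (31 - 41/4*(-141))) + (-1843/2855 - 1/(8540 + 10358)) = (21381 + (31 + 5781/4)) + (-1843/2855 - 1/18898) = (21381 + 5905/4) + (-1843/2855 - 1*1/18898) = 91429/4 + (-1843/2855 - 1/18898) = 91429/4 - 34831869/53953790 = 2466400869217/107907580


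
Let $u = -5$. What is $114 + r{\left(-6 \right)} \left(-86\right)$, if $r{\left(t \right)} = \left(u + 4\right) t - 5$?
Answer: $28$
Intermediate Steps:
$r{\left(t \right)} = -5 - t$ ($r{\left(t \right)} = \left(-5 + 4\right) t - 5 = - t - 5 = -5 - t$)
$114 + r{\left(-6 \right)} \left(-86\right) = 114 + \left(-5 - -6\right) \left(-86\right) = 114 + \left(-5 + 6\right) \left(-86\right) = 114 + 1 \left(-86\right) = 114 - 86 = 28$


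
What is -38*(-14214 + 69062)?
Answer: -2084224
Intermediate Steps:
-38*(-14214 + 69062) = -38*54848 = -2084224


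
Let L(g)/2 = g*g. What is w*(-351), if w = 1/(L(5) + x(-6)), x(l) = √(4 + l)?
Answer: -975/139 + 39*I*√2/278 ≈ -7.0144 + 0.1984*I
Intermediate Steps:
L(g) = 2*g² (L(g) = 2*(g*g) = 2*g²)
w = 1/(50 + I*√2) (w = 1/(2*5² + √(4 - 6)) = 1/(2*25 + √(-2)) = 1/(50 + I*√2) ≈ 0.019984 - 0.00056523*I)
w*(-351) = (25/1251 - I*√2/2502)*(-351) = -975/139 + 39*I*√2/278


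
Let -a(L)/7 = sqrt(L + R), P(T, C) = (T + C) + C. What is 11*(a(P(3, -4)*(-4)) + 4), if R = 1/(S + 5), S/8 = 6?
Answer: 44 - 77*sqrt(56233)/53 ≈ -300.52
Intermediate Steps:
S = 48 (S = 8*6 = 48)
P(T, C) = T + 2*C (P(T, C) = (C + T) + C = T + 2*C)
R = 1/53 (R = 1/(48 + 5) = 1/53 ≈ 0.018868)
a(L) = -7*sqrt(1/53 + L) (a(L) = -7*sqrt(L + 1/53) = -7*sqrt(1/53 + L))
11*(a(P(3, -4)*(-4)) + 4) = 11*(-7*sqrt(53 + 2809*((3 + 2*(-4))*(-4)))/53 + 4) = 11*(-7*sqrt(53 + 2809*((3 - 8)*(-4)))/53 + 4) = 11*(-7*sqrt(53 + 2809*(-5*(-4)))/53 + 4) = 11*(-7*sqrt(53 + 2809*20)/53 + 4) = 11*(-7*sqrt(53 + 56180)/53 + 4) = 11*(-7*sqrt(56233)/53 + 4) = 11*(4 - 7*sqrt(56233)/53) = 44 - 77*sqrt(56233)/53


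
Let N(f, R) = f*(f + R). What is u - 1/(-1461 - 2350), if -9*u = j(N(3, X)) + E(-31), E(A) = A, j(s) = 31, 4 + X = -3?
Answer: 1/3811 ≈ 0.00026240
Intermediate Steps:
X = -7 (X = -4 - 3 = -7)
N(f, R) = f*(R + f)
u = 0 (u = -(31 - 31)/9 = -⅑*0 = 0)
u - 1/(-1461 - 2350) = 0 - 1/(-1461 - 2350) = 0 - 1/(-3811) = 0 - 1*(-1/3811) = 0 + 1/3811 = 1/3811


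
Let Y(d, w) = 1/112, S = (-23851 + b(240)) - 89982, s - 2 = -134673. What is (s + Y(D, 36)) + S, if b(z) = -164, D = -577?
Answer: -27850815/112 ≈ -2.4867e+5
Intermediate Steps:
s = -134671 (s = 2 - 134673 = -134671)
S = -113997 (S = (-23851 - 164) - 89982 = -24015 - 89982 = -113997)
Y(d, w) = 1/112
(s + Y(D, 36)) + S = (-134671 + 1/112) - 113997 = -15083151/112 - 113997 = -27850815/112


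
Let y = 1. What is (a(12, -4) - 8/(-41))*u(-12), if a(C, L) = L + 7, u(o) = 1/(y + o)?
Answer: -131/451 ≈ -0.29047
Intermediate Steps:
u(o) = 1/(1 + o)
a(C, L) = 7 + L
(a(12, -4) - 8/(-41))*u(-12) = ((7 - 4) - 8/(-41))/(1 - 12) = (3 - 8*(-1/41))/(-11) = (3 + 8/41)*(-1/11) = (131/41)*(-1/11) = -131/451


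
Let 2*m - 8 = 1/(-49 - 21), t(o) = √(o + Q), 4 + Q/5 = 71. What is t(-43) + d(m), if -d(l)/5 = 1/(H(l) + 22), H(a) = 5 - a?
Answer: -700/3221 + 2*√73 ≈ 16.871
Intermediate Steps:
Q = 335 (Q = -20 + 5*71 = -20 + 355 = 335)
t(o) = √(335 + o) (t(o) = √(o + 335) = √(335 + o))
m = 559/140 (m = 4 + 1/(2*(-49 - 21)) = 4 + (½)/(-70) = 4 + (½)*(-1/70) = 4 - 1/140 = 559/140 ≈ 3.9929)
d(l) = -5/(27 - l) (d(l) = -5/((5 - l) + 22) = -5/(27 - l))
t(-43) + d(m) = √(335 - 43) + 5/(-27 + 559/140) = √292 + 5/(-3221/140) = 2*√73 + 5*(-140/3221) = 2*√73 - 700/3221 = -700/3221 + 2*√73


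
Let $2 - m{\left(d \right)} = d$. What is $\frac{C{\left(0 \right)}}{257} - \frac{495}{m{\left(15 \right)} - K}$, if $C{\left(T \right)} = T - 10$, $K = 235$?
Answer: $\frac{124735}{63736} \approx 1.9571$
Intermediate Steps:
$C{\left(T \right)} = -10 + T$
$m{\left(d \right)} = 2 - d$
$\frac{C{\left(0 \right)}}{257} - \frac{495}{m{\left(15 \right)} - K} = \frac{-10 + 0}{257} - \frac{495}{\left(2 - 15\right) - 235} = \left(-10\right) \frac{1}{257} - \frac{495}{\left(2 - 15\right) - 235} = - \frac{10}{257} - \frac{495}{-13 - 235} = - \frac{10}{257} - \frac{495}{-248} = - \frac{10}{257} - - \frac{495}{248} = - \frac{10}{257} + \frac{495}{248} = \frac{124735}{63736}$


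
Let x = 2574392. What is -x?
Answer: -2574392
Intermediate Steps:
-x = -1*2574392 = -2574392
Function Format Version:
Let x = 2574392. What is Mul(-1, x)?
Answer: -2574392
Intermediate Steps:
Mul(-1, x) = Mul(-1, 2574392) = -2574392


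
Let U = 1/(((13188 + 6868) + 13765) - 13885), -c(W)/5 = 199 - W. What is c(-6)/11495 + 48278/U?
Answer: 2212719007987/2299 ≈ 9.6247e+8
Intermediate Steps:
c(W) = -995 + 5*W (c(W) = -5*(199 - W) = -995 + 5*W)
U = 1/19936 (U = 1/((20056 + 13765) - 13885) = 1/(33821 - 13885) = 1/19936 ≈ 5.0161e-5)
c(-6)/11495 + 48278/U = (-995 + 5*(-6))/11495 + 48278/(1/19936) = (-995 - 30)*(1/11495) + 48278*19936 = -1025*1/11495 + 962470208 = -205/2299 + 962470208 = 2212719007987/2299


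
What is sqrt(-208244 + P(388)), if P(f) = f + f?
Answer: 6*I*sqrt(5763) ≈ 455.49*I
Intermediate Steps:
P(f) = 2*f
sqrt(-208244 + P(388)) = sqrt(-208244 + 2*388) = sqrt(-208244 + 776) = sqrt(-207468) = 6*I*sqrt(5763)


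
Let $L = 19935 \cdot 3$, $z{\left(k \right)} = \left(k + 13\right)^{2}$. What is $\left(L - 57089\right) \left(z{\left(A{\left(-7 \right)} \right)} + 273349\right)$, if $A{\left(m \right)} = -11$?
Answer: $742426748$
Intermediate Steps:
$z{\left(k \right)} = \left(13 + k\right)^{2}$
$L = 59805$
$\left(L - 57089\right) \left(z{\left(A{\left(-7 \right)} \right)} + 273349\right) = \left(59805 - 57089\right) \left(\left(13 - 11\right)^{2} + 273349\right) = 2716 \left(2^{2} + 273349\right) = 2716 \left(4 + 273349\right) = 2716 \cdot 273353 = 742426748$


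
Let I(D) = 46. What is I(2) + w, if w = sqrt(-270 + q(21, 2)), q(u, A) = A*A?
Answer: 46 + I*sqrt(266) ≈ 46.0 + 16.31*I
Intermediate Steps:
q(u, A) = A**2
w = I*sqrt(266) (w = sqrt(-270 + 2**2) = sqrt(-270 + 4) = sqrt(-266) = I*sqrt(266) ≈ 16.31*I)
I(2) + w = 46 + I*sqrt(266)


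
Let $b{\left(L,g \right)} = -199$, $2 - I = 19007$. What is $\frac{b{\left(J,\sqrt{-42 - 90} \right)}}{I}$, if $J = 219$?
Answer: $\frac{199}{19005} \approx 0.010471$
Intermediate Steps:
$I = -19005$ ($I = 2 - 19007 = -19005$)
$\frac{b{\left(J,\sqrt{-42 - 90} \right)}}{I} = - \frac{199}{-19005} = \left(-199\right) \left(- \frac{1}{19005}\right) = \frac{199}{19005}$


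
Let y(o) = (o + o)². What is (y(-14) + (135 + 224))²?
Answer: 1306449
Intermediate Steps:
y(o) = 4*o² (y(o) = (2*o)² = 4*o²)
(y(-14) + (135 + 224))² = (4*(-14)² + (135 + 224))² = (4*196 + 359)² = (784 + 359)² = 1143² = 1306449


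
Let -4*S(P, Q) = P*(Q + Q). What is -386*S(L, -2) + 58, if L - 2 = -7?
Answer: 1988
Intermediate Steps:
L = -5 (L = 2 - 7 = -5)
S(P, Q) = -P*Q/2 (S(P, Q) = -P*(Q + Q)/4 = -P*2*Q/4 = -P*Q/2)
-386*S(L, -2) + 58 = -(-193)*(-5)*(-2) + 58 = -386*(-5) + 58 = 1930 + 58 = 1988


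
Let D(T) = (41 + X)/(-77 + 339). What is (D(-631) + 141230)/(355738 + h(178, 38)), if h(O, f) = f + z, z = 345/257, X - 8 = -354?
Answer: 3169834145/7985303858 ≈ 0.39696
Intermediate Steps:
X = -346 (X = 8 - 354 = -346)
z = 345/257 (z = 345*(1/257) = 345/257 ≈ 1.3424)
h(O, f) = 345/257 + f (h(O, f) = f + 345/257 = 345/257 + f)
D(T) = -305/262 (D(T) = (41 - 346)/(-77 + 339) = -305/262)
(D(-631) + 141230)/(355738 + h(178, 38)) = (-305/262 + 141230)/(355738 + (345/257 + 38)) = 37001955/(262*(355738 + 10111/257)) = 37001955/(262*(91434777/257)) = (37001955/262)*(257/91434777) = 3169834145/7985303858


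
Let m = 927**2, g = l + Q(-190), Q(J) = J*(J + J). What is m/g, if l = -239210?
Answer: -286443/55670 ≈ -5.1454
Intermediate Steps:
Q(J) = 2*J**2 (Q(J) = J*(2*J) = 2*J**2)
g = -167010 (g = -239210 + 2*(-190)**2 = -239210 + 2*36100 = -239210 + 72200 = -167010)
m = 859329
m/g = 859329/(-167010) = 859329*(-1/167010) = -286443/55670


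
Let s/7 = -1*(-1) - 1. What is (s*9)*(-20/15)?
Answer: 0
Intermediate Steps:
s = 0 (s = 7*(-1*(-1) - 1) = 7*(1 - 1) = 7*0 = 0)
(s*9)*(-20/15) = (0*9)*(-20/15) = 0*(-20*1/15) = 0*(-4/3) = 0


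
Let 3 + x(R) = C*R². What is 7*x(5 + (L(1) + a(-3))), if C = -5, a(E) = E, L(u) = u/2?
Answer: -959/4 ≈ -239.75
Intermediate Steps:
L(u) = u/2 (L(u) = u*(½) = u/2)
x(R) = -3 - 5*R²
7*x(5 + (L(1) + a(-3))) = 7*(-3 - 5*(5 + ((½)*1 - 3))²) = 7*(-3 - 5*(5 + (½ - 3))²) = 7*(-3 - 5*(5 - 5/2)²) = 7*(-3 - 5*(5/2)²) = 7*(-3 - 5*25/4) = 7*(-3 - 125/4) = 7*(-137/4) = -959/4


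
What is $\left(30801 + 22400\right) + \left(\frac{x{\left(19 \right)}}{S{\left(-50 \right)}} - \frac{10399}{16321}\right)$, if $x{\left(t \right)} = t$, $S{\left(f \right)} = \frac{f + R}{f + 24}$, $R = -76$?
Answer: $\frac{54705867973}{1028223} \approx 53204.0$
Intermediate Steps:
$S{\left(f \right)} = \frac{-76 + f}{24 + f}$ ($S{\left(f \right)} = \frac{f - 76}{f + 24} = \frac{-76 + f}{24 + f}$)
$\left(30801 + 22400\right) + \left(\frac{x{\left(19 \right)}}{S{\left(-50 \right)}} - \frac{10399}{16321}\right) = \left(30801 + 22400\right) + \left(\frac{19}{\frac{1}{24 - 50} \left(-76 - 50\right)} - \frac{10399}{16321}\right) = 53201 + \left(\frac{19}{\frac{1}{-26} \left(-126\right)} - \frac{10399}{16321}\right) = 53201 - \left(\frac{10399}{16321} - \frac{19}{\left(- \frac{1}{26}\right) \left(-126\right)}\right) = 53201 - \left(\frac{10399}{16321} - \frac{19}{\frac{63}{13}}\right) = 53201 + \left(19 \cdot \frac{13}{63} - \frac{10399}{16321}\right) = 53201 + \left(\frac{247}{63} - \frac{10399}{16321}\right) = 53201 + \frac{3376150}{1028223} = \frac{54705867973}{1028223}$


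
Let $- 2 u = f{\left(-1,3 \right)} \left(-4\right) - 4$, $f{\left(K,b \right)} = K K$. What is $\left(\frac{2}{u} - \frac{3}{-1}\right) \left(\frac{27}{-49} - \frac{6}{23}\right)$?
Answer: $- \frac{915}{322} \approx -2.8416$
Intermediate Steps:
$f{\left(K,b \right)} = K^{2}$
$u = 4$ ($u = - \frac{\left(-1\right)^{2} \left(-4\right) - 4}{2} = - \frac{1 \left(-4\right) - 4}{2} = - \frac{-4 - 4}{2} = \left(- \frac{1}{2}\right) \left(-8\right) = 4$)
$\left(\frac{2}{u} - \frac{3}{-1}\right) \left(\frac{27}{-49} - \frac{6}{23}\right) = \left(\frac{2}{4} - \frac{3}{-1}\right) \left(\frac{27}{-49} - \frac{6}{23}\right) = \left(2 \cdot \frac{1}{4} - -3\right) \left(27 \left(- \frac{1}{49}\right) - \frac{6}{23}\right) = \left(\frac{1}{2} + 3\right) \left(- \frac{27}{49} - \frac{6}{23}\right) = \frac{7}{2} \left(- \frac{915}{1127}\right) = - \frac{915}{322}$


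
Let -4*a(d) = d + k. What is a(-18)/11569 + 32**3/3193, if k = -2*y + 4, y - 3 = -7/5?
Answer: 3791067219/369398170 ≈ 10.263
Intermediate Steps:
y = 8/5 (y = 3 - 7/5 = 8/5 ≈ 1.6000)
k = 4/5 (k = -2*8/5 + 4 = -16/5 + 4 = 4/5 ≈ 0.80000)
a(d) = -1/5 - d/4 (a(d) = -(d + 4/5)/4 = -(4/5 + d)/4 = -1/5 - d/4)
a(-18)/11569 + 32**3/3193 = (-1/5 - 1/4*(-18))/11569 + 32**3/3193 = (-1/5 + 9/2)*(1/11569) + 32768*(1/3193) = (43/10)*(1/11569) + 32768/3193 = 43/115690 + 32768/3193 = 3791067219/369398170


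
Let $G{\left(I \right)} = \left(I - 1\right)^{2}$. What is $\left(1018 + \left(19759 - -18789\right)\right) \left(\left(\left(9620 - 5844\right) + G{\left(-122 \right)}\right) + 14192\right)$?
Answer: $1309515902$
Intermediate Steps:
$G{\left(I \right)} = \left(-1 + I\right)^{2}$
$\left(1018 + \left(19759 - -18789\right)\right) \left(\left(\left(9620 - 5844\right) + G{\left(-122 \right)}\right) + 14192\right) = \left(1018 + \left(19759 - -18789\right)\right) \left(\left(\left(9620 - 5844\right) + \left(-1 - 122\right)^{2}\right) + 14192\right) = \left(1018 + \left(19759 + 18789\right)\right) \left(\left(3776 + \left(-123\right)^{2}\right) + 14192\right) = \left(1018 + 38548\right) \left(\left(3776 + 15129\right) + 14192\right) = 39566 \left(18905 + 14192\right) = 39566 \cdot 33097 = 1309515902$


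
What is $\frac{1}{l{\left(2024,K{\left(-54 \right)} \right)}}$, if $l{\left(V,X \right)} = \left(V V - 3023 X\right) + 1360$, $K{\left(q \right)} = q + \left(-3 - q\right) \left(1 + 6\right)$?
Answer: $\frac{1}{3181967} \approx 3.1427 \cdot 10^{-7}$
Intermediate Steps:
$K{\left(q \right)} = -21 - 6 q$ ($K{\left(q \right)} = q + \left(-3 - q\right) 7 = q - \left(21 + 7 q\right) = -21 - 6 q$)
$l{\left(V,X \right)} = 1360 + V^{2} - 3023 X$ ($l{\left(V,X \right)} = \left(V^{2} - 3023 X\right) + 1360 = 1360 + V^{2} - 3023 X$)
$\frac{1}{l{\left(2024,K{\left(-54 \right)} \right)}} = \frac{1}{1360 + 2024^{2} - 3023 \left(-21 - -324\right)} = \frac{1}{1360 + 4096576 - 3023 \left(-21 + 324\right)} = \frac{1}{1360 + 4096576 - 915969} = \frac{1}{3181967}$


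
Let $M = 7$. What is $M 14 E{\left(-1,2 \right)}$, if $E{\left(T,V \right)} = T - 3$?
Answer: $-392$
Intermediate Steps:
$E{\left(T,V \right)} = -3 + T$
$M 14 E{\left(-1,2 \right)} = 7 \cdot 14 \left(-3 - 1\right) = 98 \left(-4\right) = -392$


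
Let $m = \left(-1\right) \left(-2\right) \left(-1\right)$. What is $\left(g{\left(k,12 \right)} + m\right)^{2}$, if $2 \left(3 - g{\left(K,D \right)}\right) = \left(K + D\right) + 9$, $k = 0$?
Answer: $\frac{361}{4} \approx 90.25$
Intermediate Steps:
$g{\left(K,D \right)} = - \frac{3}{2} - \frac{D}{2} - \frac{K}{2}$ ($g{\left(K,D \right)} = 3 - \frac{\left(K + D\right) + 9}{2} = 3 - \frac{\left(D + K\right) + 9}{2} = 3 - \frac{9 + D + K}{2} = 3 - \left(\frac{9}{2} + \frac{D}{2} + \frac{K}{2}\right) = - \frac{3}{2} - \frac{D}{2} - \frac{K}{2}$)
$m = -2$ ($m = 2 \left(-1\right) = -2$)
$\left(g{\left(k,12 \right)} + m\right)^{2} = \left(\left(- \frac{3}{2} - 6 - 0\right) - 2\right)^{2} = \left(\left(- \frac{3}{2} - 6 + 0\right) - 2\right)^{2} = \left(- \frac{15}{2} - 2\right)^{2} = \left(- \frac{19}{2}\right)^{2} = \frac{361}{4}$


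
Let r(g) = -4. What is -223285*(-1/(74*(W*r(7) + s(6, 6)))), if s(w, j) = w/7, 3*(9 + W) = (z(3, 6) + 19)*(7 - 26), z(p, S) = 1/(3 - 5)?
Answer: 4688985/785584 ≈ 5.9688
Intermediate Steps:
z(p, S) = -1/2 (z(p, S) = 1/(-2) = -1/2)
W = -757/6 (W = -9 + ((-1/2 + 19)*(7 - 26))/3 = -9 + ((37/2)*(-19))/3 = -9 + (1/3)*(-703/2) = -9 - 703/6 = -757/6 ≈ -126.17)
s(w, j) = w/7 (s(w, j) = w*(1/7) = w/7)
-223285*(-1/(74*(W*r(7) + s(6, 6)))) = -223285*(-1/(74*(-757/6*(-4) + (1/7)*6))) = -223285*(-1/(74*(1514/3 + 6/7))) = -223285/((-74*10616/21)) = -223285/(-785584/21) = -223285*(-21/785584) = 4688985/785584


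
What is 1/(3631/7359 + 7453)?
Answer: 7359/54850258 ≈ 0.00013417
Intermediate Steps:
1/(3631/7359 + 7453) = 1/(54850258/7359) = 7359/54850258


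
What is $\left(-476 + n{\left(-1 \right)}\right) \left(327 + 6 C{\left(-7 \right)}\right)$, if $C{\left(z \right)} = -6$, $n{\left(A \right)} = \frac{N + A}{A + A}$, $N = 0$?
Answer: $- \frac{276741}{2} \approx -1.3837 \cdot 10^{5}$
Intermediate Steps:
$n{\left(A \right)} = \frac{1}{2}$ ($n{\left(A \right)} = \frac{0 + A}{A + A} = \frac{A}{2 A} = A \frac{1}{2 A} = \frac{1}{2}$)
$\left(-476 + n{\left(-1 \right)}\right) \left(327 + 6 C{\left(-7 \right)}\right) = \left(-476 + \frac{1}{2}\right) \left(327 + 6 \left(-6\right)\right) = - \frac{951 \left(327 - 36\right)}{2} = \left(- \frac{951}{2}\right) 291 = - \frac{276741}{2}$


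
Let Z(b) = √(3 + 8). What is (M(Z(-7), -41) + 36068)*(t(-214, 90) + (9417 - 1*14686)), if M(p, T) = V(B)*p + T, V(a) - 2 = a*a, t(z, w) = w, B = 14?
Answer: -186583833 - 1025442*√11 ≈ -1.8998e+8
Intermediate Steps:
Z(b) = √11
V(a) = 2 + a² (V(a) = 2 + a*a = 2 + a²)
M(p, T) = T + 198*p (M(p, T) = (2 + 14²)*p + T = (2 + 196)*p + T = 198*p + T = T + 198*p)
(M(Z(-7), -41) + 36068)*(t(-214, 90) + (9417 - 1*14686)) = ((-41 + 198*√11) + 36068)*(90 + (9417 - 1*14686)) = (36027 + 198*√11)*(90 + (9417 - 14686)) = (36027 + 198*√11)*(90 - 5269) = (36027 + 198*√11)*(-5179) = -186583833 - 1025442*√11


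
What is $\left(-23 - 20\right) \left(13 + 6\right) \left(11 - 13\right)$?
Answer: $1634$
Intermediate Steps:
$\left(-23 - 20\right) \left(13 + 6\right) \left(11 - 13\right) = - 43 \cdot 19 \left(-2\right) = \left(-43\right) \left(-38\right) = 1634$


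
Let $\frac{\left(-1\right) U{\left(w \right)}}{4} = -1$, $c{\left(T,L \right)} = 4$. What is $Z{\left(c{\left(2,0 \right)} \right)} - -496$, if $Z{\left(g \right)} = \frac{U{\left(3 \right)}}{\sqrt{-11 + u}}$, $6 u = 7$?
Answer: $496 - \frac{4 i \sqrt{354}}{59} \approx 496.0 - 1.2756 i$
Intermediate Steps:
$u = \frac{7}{6}$ ($u = \frac{1}{6} \cdot 7 = \frac{7}{6} \approx 1.1667$)
$U{\left(w \right)} = 4$ ($U{\left(w \right)} = \left(-4\right) \left(-1\right) = 4$)
$Z{\left(g \right)} = - \frac{4 i \sqrt{354}}{59}$ ($Z{\left(g \right)} = \frac{4}{\sqrt{-11 + \frac{7}{6}}} = \frac{4}{\sqrt{- \frac{59}{6}}} = \frac{4}{\frac{1}{6} i \sqrt{354}} = 4 \left(- \frac{i \sqrt{354}}{59}\right) = - \frac{4 i \sqrt{354}}{59}$)
$Z{\left(c{\left(2,0 \right)} \right)} - -496 = - \frac{4 i \sqrt{354}}{59} - -496 = - \frac{4 i \sqrt{354}}{59} + 496 = 496 - \frac{4 i \sqrt{354}}{59}$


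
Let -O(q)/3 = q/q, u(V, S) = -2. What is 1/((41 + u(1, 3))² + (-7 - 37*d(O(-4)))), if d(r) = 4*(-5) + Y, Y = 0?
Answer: 1/2254 ≈ 0.00044366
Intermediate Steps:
O(q) = -3 (O(q) = -3*q/q = -3*1 = -3)
d(r) = -20 (d(r) = 4*(-5) + 0 = -20 + 0 = -20)
1/((41 + u(1, 3))² + (-7 - 37*d(O(-4)))) = 1/((41 - 2)² + (-7 - 37*(-20))) = 1/(39² + (-7 + 740)) = 1/(1521 + 733) = 1/2254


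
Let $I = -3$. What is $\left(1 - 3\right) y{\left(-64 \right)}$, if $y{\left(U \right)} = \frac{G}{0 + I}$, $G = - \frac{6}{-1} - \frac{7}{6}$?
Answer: $\frac{29}{9} \approx 3.2222$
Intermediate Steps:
$G = \frac{29}{6}$ ($G = \left(-6\right) \left(-1\right) - \frac{7}{6} = 6 - \frac{7}{6} = \frac{29}{6} \approx 4.8333$)
$y{\left(U \right)} = - \frac{29}{18}$ ($y{\left(U \right)} = \frac{29}{6 \left(0 - 3\right)} = \frac{29}{6 \left(-3\right)} = \frac{29}{6} \left(- \frac{1}{3}\right) = - \frac{29}{18}$)
$\left(1 - 3\right) y{\left(-64 \right)} = \left(1 - 3\right) \left(- \frac{29}{18}\right) = \left(-2\right) \left(- \frac{29}{18}\right) = \frac{29}{9}$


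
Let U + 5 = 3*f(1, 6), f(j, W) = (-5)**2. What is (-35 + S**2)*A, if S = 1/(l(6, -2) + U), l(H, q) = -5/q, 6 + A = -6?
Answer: 8830452/21025 ≈ 420.00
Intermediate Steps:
f(j, W) = 25
U = 70 (U = -5 + 3*25 = -5 + 75 = 70)
A = -12 (A = -6 - 6 = -12)
S = 2/145 (S = 1/(-5/(-2) + 70) = 1/(-5*(-1/2) + 70) = 1/(5/2 + 70) = 1/(145/2) = 2/145 ≈ 0.013793)
(-35 + S**2)*A = (-35 + (2/145)**2)*(-12) = (-35 + 4/21025)*(-12) = -735871/21025*(-12) = 8830452/21025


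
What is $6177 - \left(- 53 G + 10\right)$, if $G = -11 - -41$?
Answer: $7757$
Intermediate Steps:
$G = 30$ ($G = -11 + 41 = 30$)
$6177 - \left(- 53 G + 10\right) = 6177 - \left(\left(-53\right) 30 + 10\right) = 6177 - \left(-1590 + 10\right) = 6177 - -1580 = 6177 + 1580 = 7757$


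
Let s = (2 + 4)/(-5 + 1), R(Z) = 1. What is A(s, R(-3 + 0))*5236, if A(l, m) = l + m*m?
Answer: -2618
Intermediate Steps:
s = -3/2 (s = 6/(-4) = -1/4*6 = -3/2 ≈ -1.5000)
A(l, m) = l + m**2
A(s, R(-3 + 0))*5236 = (-3/2 + 1**2)*5236 = (-3/2 + 1)*5236 = -1/2*5236 = -2618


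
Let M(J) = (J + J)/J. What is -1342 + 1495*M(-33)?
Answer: 1648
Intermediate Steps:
M(J) = 2 (M(J) = (2*J)/J = 2)
-1342 + 1495*M(-33) = -1342 + 1495*2 = -1342 + 2990 = 1648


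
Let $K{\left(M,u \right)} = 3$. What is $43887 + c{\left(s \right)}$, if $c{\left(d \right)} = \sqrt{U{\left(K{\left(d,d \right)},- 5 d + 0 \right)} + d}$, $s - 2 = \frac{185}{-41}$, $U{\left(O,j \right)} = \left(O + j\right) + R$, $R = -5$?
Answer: $43887 + \frac{\sqrt{13530}}{41} \approx 43890.0$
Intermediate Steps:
$U{\left(O,j \right)} = -5 + O + j$ ($U{\left(O,j \right)} = \left(O + j\right) - 5 = -5 + O + j$)
$s = - \frac{103}{41}$ ($s = 2 + \frac{185}{-41} = 2 + 185 \left(- \frac{1}{41}\right) = 2 - \frac{185}{41} = - \frac{103}{41} \approx -2.5122$)
$c{\left(d \right)} = \sqrt{-2 - 4 d}$ ($c{\left(d \right)} = \sqrt{\left(-5 + 3 + \left(- 5 d + 0\right)\right) + d} = \sqrt{\left(-5 + 3 - 5 d\right) + d} = \sqrt{\left(-2 - 5 d\right) + d} = \sqrt{-2 - 4 d}$)
$43887 + c{\left(s \right)} = 43887 + \sqrt{-2 - - \frac{412}{41}} = 43887 + \sqrt{-2 + \frac{412}{41}} = 43887 + \sqrt{\frac{330}{41}} = 43887 + \frac{\sqrt{13530}}{41}$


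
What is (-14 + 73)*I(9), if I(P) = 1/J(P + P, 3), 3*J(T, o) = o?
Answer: 59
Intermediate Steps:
J(T, o) = o/3
I(P) = 1 (I(P) = 1/((1/3)*3) = 1/1 = 1)
(-14 + 73)*I(9) = (-14 + 73)*1 = 59*1 = 59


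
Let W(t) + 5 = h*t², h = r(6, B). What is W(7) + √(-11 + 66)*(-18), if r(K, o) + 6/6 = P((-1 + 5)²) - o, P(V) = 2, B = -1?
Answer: 93 - 18*√55 ≈ -40.492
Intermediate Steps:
r(K, o) = 1 - o (r(K, o) = -1 + (2 - o) = 1 - o)
h = 2 (h = 1 - 1*(-1) = 1 + 1 = 2)
W(t) = -5 + 2*t²
W(7) + √(-11 + 66)*(-18) = (-5 + 2*7²) + √(-11 + 66)*(-18) = (-5 + 2*49) + √55*(-18) = (-5 + 98) - 18*√55 = 93 - 18*√55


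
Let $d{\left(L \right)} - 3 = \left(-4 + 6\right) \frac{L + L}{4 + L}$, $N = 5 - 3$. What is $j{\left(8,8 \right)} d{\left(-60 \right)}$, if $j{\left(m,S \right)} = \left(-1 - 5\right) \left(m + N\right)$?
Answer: $- \frac{3060}{7} \approx -437.14$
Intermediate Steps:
$N = 2$ ($N = 5 - 3 = 2$)
$j{\left(m,S \right)} = -12 - 6 m$ ($j{\left(m,S \right)} = \left(-1 - 5\right) \left(m + 2\right) = - 6 \left(2 + m\right) = -12 - 6 m$)
$d{\left(L \right)} = 3 + \frac{4 L}{4 + L}$ ($d{\left(L \right)} = 3 + \left(-4 + 6\right) \frac{L + L}{4 + L} = 3 + 2 \frac{2 L}{4 + L} = 3 + \frac{4 L}{4 + L}$)
$j{\left(8,8 \right)} d{\left(-60 \right)} = \left(-12 - 48\right) \frac{12 + 7 \left(-60\right)}{4 - 60} = \left(-12 - 48\right) \frac{12 - 420}{-56} = - 60 \left(\left(- \frac{1}{56}\right) \left(-408\right)\right) = \left(-60\right) \frac{51}{7} = - \frac{3060}{7}$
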